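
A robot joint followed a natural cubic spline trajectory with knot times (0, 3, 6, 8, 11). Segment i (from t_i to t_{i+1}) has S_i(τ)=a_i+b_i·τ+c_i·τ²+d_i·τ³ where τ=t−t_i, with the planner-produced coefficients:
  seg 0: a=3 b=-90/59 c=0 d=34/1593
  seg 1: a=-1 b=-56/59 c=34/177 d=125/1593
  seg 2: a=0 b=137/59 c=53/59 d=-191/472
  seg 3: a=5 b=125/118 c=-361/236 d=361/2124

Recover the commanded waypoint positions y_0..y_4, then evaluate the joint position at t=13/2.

y_0=3 y_1=-1 y_2=0 y_3=5 y_4=-1
S(13/2) = 5041/3776

y_0 = S_0(0) = a_0 = 3
y_1 = S_1(0) = a_1 = -1
y_2 = S_2(0) = a_2 = 0
y_3 = S_3(0) = a_3 = 5
y_4 = S_3(3) = -1
t_q=13/2 is in segment 2 (τ=1/2); S_2(τ)=5041/3776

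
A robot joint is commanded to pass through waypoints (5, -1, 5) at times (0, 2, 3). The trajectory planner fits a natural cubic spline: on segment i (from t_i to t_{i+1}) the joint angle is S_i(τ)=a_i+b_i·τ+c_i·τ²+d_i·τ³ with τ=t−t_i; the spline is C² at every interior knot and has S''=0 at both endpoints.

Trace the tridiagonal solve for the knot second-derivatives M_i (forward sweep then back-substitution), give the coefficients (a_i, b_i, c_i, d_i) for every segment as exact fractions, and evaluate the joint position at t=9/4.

Δ: Δ0=-3, Δ1=6
row 1: diag=6, rhs=54; c'=1/6, d'=9
back: M1=9
M: M0=0, M1=9, M2=0
seg 0: a=5, c=M0/2=0, d=(M1−M0)/(6·2)=3/4, b=Δ0−h0·(2M0+M1)/6=-6
seg 1: a=-1, c=M1/2=9/2, d=(M2−M1)/(6·1)=-3/2, b=Δ1−h1·(2M1+M2)/6=3
t_q=9/4 → seg 1, τ=1/4; S=-1+3·τ+9/2·τ²+-3/2·τ³=1/128

  seg 0: a=5 b=-6 c=0 d=3/4
  seg 1: a=-1 b=3 c=9/2 d=-3/2
S(9/4) = 1/128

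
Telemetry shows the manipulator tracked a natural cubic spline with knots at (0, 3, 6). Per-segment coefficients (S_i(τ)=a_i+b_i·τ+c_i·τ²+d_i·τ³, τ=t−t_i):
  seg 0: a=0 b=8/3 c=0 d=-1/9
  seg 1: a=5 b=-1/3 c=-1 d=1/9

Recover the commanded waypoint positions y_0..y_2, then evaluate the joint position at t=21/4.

y_0=0 y_1=5 y_2=-2
S(21/4) = 29/64

y_0 = S_0(0) = a_0 = 0
y_1 = S_1(0) = a_1 = 5
y_2 = S_1(3) = -2
t_q=21/4 is in segment 1 (τ=9/4); S_1(τ)=29/64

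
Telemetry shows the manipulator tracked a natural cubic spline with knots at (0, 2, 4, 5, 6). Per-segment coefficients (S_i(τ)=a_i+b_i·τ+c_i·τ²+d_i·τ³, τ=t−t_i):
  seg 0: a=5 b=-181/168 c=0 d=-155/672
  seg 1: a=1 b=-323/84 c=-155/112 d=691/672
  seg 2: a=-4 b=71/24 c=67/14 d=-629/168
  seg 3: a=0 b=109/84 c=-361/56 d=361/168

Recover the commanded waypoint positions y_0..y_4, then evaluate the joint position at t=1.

y_0=5 y_1=1 y_2=-4 y_3=0 y_4=-3
S(1) = 827/224

y_0 = S_0(0) = a_0 = 5
y_1 = S_1(0) = a_1 = 1
y_2 = S_2(0) = a_2 = -4
y_3 = S_3(0) = a_3 = 0
y_4 = S_3(1) = -3
t_q=1 is in segment 0 (τ=1); S_0(τ)=827/224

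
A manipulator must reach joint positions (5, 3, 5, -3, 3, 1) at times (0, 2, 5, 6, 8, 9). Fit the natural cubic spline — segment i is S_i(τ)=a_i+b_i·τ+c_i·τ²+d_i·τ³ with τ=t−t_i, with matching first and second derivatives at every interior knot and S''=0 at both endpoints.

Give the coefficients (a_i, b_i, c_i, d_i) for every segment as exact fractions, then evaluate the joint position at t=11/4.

Δ: Δ0=-1, Δ1=2/3, Δ2=-8, Δ3=3, Δ4=-2
row 1: diag=10, rhs=10; c'=3/10, d'=1
row 2: denom=8−3·3/10=71/10; d'=(-52−3·1)/(71/10)=-550/71
row 3: denom=6−1·10/71=416/71; d'=(66−1·-550/71)/(416/71)=1309/104
row 4: denom=6−2·71/208=553/104; d'=(-30−2·1309/104)/(553/104)=-5738/553
back: M4=-5738/553
back: M3=1309/104−71/208·-5738/553=8919/553
back: M2=-550/71−10/71·8919/553=-5540/553
back: M1=1−3/10·-5540/553=2215/553
M: M0=0, M1=2215/553, M2=-5540/553, M3=8919/553, M4=-5738/553, M5=0
seg 0: a=5, c=M0/2=0, d=(M1−M0)/(6·2)=2215/6636, b=Δ0−h0·(2M0+M1)/6=-3874/1659
seg 1: a=3, c=M1/2=2215/1106, d=(M2−M1)/(6·3)=-2585/3318, b=Δ1−h1·(2M1+M2)/6=2771/1659
seg 2: a=5, c=M2/2=-2770/553, d=(M3−M2)/(6·1)=14459/3318, b=Δ2−h2·(2M2+M3)/6=-24383/3318
seg 3: a=-3, c=M3/2=8919/1106, d=(M4−M3)/(6·2)=-14657/6636, b=Δ3−h3·(2M3+M4)/6=-7123/1659
seg 4: a=3, c=M4/2=-2869/553, d=(M5−M4)/(6·1)=2869/1659, b=Δ4−h4·(2M4+M5)/6=2420/1659
t_q=11/4 → seg 1, τ=3/4; S=3+2771/1659·τ+2215/1106·τ²+-2585/3318·τ³=357499/70784

  seg 0: a=5 b=-3874/1659 c=0 d=2215/6636
  seg 1: a=3 b=2771/1659 c=2215/1106 d=-2585/3318
  seg 2: a=5 b=-24383/3318 c=-2770/553 d=14459/3318
  seg 3: a=-3 b=-7123/1659 c=8919/1106 d=-14657/6636
  seg 4: a=3 b=2420/1659 c=-2869/553 d=2869/1659
S(11/4) = 357499/70784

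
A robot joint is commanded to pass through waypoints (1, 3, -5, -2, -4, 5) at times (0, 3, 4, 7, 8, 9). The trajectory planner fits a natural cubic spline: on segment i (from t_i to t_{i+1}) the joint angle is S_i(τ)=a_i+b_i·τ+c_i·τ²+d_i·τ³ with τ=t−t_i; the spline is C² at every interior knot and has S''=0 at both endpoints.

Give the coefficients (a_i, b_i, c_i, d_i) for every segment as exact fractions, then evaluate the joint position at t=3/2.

Δ: Δ0=2/3, Δ1=-8, Δ2=1, Δ3=-2, Δ4=9
row 1: diag=8, rhs=-52; c'=1/8, d'=-13/2
row 2: denom=8−1·1/8=63/8; d'=(54−1·-13/2)/(63/8)=484/63
row 3: denom=8−3·8/21=48/7; d'=(-18−3·484/63)/(48/7)=-431/72
row 4: denom=4−1·7/48=185/48; d'=(66−1·-431/72)/(185/48)=10366/555
back: M4=10366/555
back: M3=-431/72−7/48·10366/555=-4834/555
back: M2=484/63−8/21·-4834/555=18316/1665
back: M1=-13/2−1/8·18316/1665=-13112/1665
M: M0=0, M1=-13112/1665, M2=18316/1665, M3=-4834/555, M4=10366/555, M5=0
seg 0: a=1, c=M0/2=0, d=(M1−M0)/(6·3)=-6556/14985, b=Δ0−h0·(2M0+M1)/6=7666/1665
seg 1: a=3, c=M1/2=-6556/1665, d=(M2−M1)/(6·1)=582/185, b=Δ1−h1·(2M1+M2)/6=-12002/1665
seg 2: a=-5, c=M2/2=9158/1665, d=(M3−M2)/(6·3)=-16409/14985, b=Δ2−h2·(2M2+M3)/6=-1880/333
seg 3: a=-2, c=M3/2=-2417/555, d=(M4−M3)/(6·1)=1520/333, b=Δ3−h3·(2M3+M4)/6=-3679/1665
seg 4: a=-4, c=M4/2=5183/555, d=(M5−M4)/(6·1)=-5183/1665, b=Δ4−h4·(2M4+M5)/6=4619/1665
t_q=3/2 → seg 0, τ=3/2; S=1+7666/1665·τ+0·τ²+-6556/14985·τ³=2379/370

  seg 0: a=1 b=7666/1665 c=0 d=-6556/14985
  seg 1: a=3 b=-12002/1665 c=-6556/1665 d=582/185
  seg 2: a=-5 b=-1880/333 c=9158/1665 d=-16409/14985
  seg 3: a=-2 b=-3679/1665 c=-2417/555 d=1520/333
  seg 4: a=-4 b=4619/1665 c=5183/555 d=-5183/1665
S(3/2) = 2379/370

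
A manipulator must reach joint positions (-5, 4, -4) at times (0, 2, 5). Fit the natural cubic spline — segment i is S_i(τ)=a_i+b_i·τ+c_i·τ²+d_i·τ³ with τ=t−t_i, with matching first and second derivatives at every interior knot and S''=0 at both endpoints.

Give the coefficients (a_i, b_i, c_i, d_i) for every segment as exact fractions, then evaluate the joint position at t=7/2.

  seg 0: a=-5 b=89/15 c=0 d=-43/120
  seg 1: a=4 b=49/30 c=-43/20 d=43/180
S(7/2) = 387/160

Δ: Δ0=9/2, Δ1=-8/3
row 1: diag=10, rhs=-43; c'=3/10, d'=-43/10
back: M1=-43/10
M: M0=0, M1=-43/10, M2=0
seg 0: a=-5, c=M0/2=0, d=(M1−M0)/(6·2)=-43/120, b=Δ0−h0·(2M0+M1)/6=89/15
seg 1: a=4, c=M1/2=-43/20, d=(M2−M1)/(6·3)=43/180, b=Δ1−h1·(2M1+M2)/6=49/30
t_q=7/2 → seg 1, τ=3/2; S=4+49/30·τ+-43/20·τ²+43/180·τ³=387/160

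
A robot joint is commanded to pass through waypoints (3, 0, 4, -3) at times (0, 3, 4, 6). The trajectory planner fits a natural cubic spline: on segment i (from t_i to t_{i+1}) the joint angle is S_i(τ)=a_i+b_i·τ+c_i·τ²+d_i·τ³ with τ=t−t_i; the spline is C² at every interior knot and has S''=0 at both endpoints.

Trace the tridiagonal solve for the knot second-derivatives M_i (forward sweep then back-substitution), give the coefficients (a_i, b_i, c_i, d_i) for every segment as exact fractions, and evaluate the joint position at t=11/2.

  seg 0: a=3 b=-319/94 c=0 d=25/94
  seg 1: a=0 b=178/47 c=225/94 d=-205/94
  seg 2: a=4 b=191/94 c=-195/47 d=65/94
S(11/2) = 35/752

Δ: Δ0=-1, Δ1=4, Δ2=-7/2
row 1: diag=8, rhs=30; c'=1/8, d'=15/4
row 2: denom=6−1·1/8=47/8; d'=(-45−1·15/4)/(47/8)=-390/47
back: M2=-390/47
back: M1=15/4−1/8·-390/47=225/47
M: M0=0, M1=225/47, M2=-390/47, M3=0
seg 0: a=3, c=M0/2=0, d=(M1−M0)/(6·3)=25/94, b=Δ0−h0·(2M0+M1)/6=-319/94
seg 1: a=0, c=M1/2=225/94, d=(M2−M1)/(6·1)=-205/94, b=Δ1−h1·(2M1+M2)/6=178/47
seg 2: a=4, c=M2/2=-195/47, d=(M3−M2)/(6·2)=65/94, b=Δ2−h2·(2M2+M3)/6=191/94
t_q=11/2 → seg 2, τ=3/2; S=4+191/94·τ+-195/47·τ²+65/94·τ³=35/752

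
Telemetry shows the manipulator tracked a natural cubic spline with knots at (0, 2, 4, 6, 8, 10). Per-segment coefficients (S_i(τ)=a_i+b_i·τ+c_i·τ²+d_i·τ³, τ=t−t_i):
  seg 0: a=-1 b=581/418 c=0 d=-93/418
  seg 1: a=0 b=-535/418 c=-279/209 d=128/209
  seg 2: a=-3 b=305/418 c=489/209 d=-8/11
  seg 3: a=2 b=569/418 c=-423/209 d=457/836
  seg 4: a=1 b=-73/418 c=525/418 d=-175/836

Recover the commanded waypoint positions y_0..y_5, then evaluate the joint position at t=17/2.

y_0 = S_0(0) = a_0 = -1
y_1 = S_1(0) = a_1 = 0
y_2 = S_2(0) = a_2 = -3
y_3 = S_3(0) = a_3 = 2
y_4 = S_4(0) = a_4 = 1
y_5 = S_4(2) = 4
t_q=17/2 is in segment 4 (τ=1/2); S_4(τ)=8029/6688

y_0=-1 y_1=0 y_2=-3 y_3=2 y_4=1 y_5=4
S(17/2) = 8029/6688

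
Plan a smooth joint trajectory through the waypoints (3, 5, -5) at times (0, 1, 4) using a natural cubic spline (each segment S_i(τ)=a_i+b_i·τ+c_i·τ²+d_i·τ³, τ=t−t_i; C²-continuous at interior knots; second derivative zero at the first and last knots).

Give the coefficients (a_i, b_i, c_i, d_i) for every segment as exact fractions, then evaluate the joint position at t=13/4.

Δ: Δ0=2, Δ1=-10/3
row 1: diag=8, rhs=-32; c'=3/8, d'=-4
back: M1=-4
M: M0=0, M1=-4, M2=0
seg 0: a=3, c=M0/2=0, d=(M1−M0)/(6·1)=-2/3, b=Δ0−h0·(2M0+M1)/6=8/3
seg 1: a=5, c=M1/2=-2, d=(M2−M1)/(6·3)=2/9, b=Δ1−h1·(2M1+M2)/6=2/3
t_q=13/4 → seg 1, τ=9/4; S=5+2/3·τ+-2·τ²+2/9·τ³=-35/32

  seg 0: a=3 b=8/3 c=0 d=-2/3
  seg 1: a=5 b=2/3 c=-2 d=2/9
S(13/4) = -35/32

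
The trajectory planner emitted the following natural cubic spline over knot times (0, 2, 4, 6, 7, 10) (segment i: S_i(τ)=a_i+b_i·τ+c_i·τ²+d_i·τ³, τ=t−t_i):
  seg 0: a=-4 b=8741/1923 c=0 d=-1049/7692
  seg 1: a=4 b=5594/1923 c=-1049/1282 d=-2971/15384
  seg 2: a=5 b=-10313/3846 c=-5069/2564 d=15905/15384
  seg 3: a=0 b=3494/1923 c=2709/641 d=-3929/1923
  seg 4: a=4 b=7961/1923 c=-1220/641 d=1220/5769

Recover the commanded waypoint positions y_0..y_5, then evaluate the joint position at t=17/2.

y_0 = S_0(0) = a_0 = -4
y_1 = S_1(0) = a_1 = 4
y_2 = S_2(0) = a_2 = 5
y_3 = S_3(0) = a_3 = 0
y_4 = S_4(0) = a_4 = 4
y_5 = S_4(3) = 5
t_q=17/2 is in segment 4 (τ=3/2); S_4(τ)=4257/641

y_0=-4 y_1=4 y_2=5 y_3=0 y_4=4 y_5=5
S(17/2) = 4257/641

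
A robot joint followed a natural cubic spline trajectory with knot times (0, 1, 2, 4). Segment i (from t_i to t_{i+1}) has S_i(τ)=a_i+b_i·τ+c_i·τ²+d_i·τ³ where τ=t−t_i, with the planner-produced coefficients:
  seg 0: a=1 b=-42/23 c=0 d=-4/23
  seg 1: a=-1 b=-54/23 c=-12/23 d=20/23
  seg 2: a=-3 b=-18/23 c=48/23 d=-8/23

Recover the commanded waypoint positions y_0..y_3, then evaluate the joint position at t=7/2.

y_0 = S_0(0) = a_0 = 1
y_1 = S_1(0) = a_1 = -1
y_2 = S_2(0) = a_2 = -3
y_3 = S_2(2) = 1
t_q=7/2 is in segment 2 (τ=3/2); S_2(τ)=-15/23

y_0=1 y_1=-1 y_2=-3 y_3=1
S(7/2) = -15/23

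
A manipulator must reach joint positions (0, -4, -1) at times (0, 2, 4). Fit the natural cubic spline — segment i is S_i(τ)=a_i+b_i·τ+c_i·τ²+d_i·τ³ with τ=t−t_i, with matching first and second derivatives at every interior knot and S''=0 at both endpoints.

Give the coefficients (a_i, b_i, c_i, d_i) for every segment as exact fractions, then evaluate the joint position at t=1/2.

Δ: Δ0=-2, Δ1=3/2
row 1: diag=8, rhs=21; c'=1/4, d'=21/8
back: M1=21/8
M: M0=0, M1=21/8, M2=0
seg 0: a=0, c=M0/2=0, d=(M1−M0)/(6·2)=7/32, b=Δ0−h0·(2M0+M1)/6=-23/8
seg 1: a=-4, c=M1/2=21/16, d=(M2−M1)/(6·2)=-7/32, b=Δ1−h1·(2M1+M2)/6=-1/4
t_q=1/2 → seg 0, τ=1/2; S=0+-23/8·τ+0·τ²+7/32·τ³=-361/256

  seg 0: a=0 b=-23/8 c=0 d=7/32
  seg 1: a=-4 b=-1/4 c=21/16 d=-7/32
S(1/2) = -361/256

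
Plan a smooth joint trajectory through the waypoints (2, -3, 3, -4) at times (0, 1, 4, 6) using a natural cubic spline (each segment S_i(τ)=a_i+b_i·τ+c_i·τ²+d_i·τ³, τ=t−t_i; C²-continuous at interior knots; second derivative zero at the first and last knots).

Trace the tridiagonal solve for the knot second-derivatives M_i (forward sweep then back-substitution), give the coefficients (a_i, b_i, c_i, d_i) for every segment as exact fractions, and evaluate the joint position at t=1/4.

  seg 0: a=2 b=-883/142 c=0 d=173/142
  seg 1: a=-3 b=-182/71 c=519/142 d=-101/142
  seg 2: a=3 b=23/142 c=-195/71 d=65/142
S(1/4) = 4221/9088

Δ: Δ0=-5, Δ1=2, Δ2=-7/2
row 1: diag=8, rhs=42; c'=3/8, d'=21/4
row 2: denom=10−3·3/8=71/8; d'=(-33−3·21/4)/(71/8)=-390/71
back: M2=-390/71
back: M1=21/4−3/8·-390/71=519/71
M: M0=0, M1=519/71, M2=-390/71, M3=0
seg 0: a=2, c=M0/2=0, d=(M1−M0)/(6·1)=173/142, b=Δ0−h0·(2M0+M1)/6=-883/142
seg 1: a=-3, c=M1/2=519/142, d=(M2−M1)/(6·3)=-101/142, b=Δ1−h1·(2M1+M2)/6=-182/71
seg 2: a=3, c=M2/2=-195/71, d=(M3−M2)/(6·2)=65/142, b=Δ2−h2·(2M2+M3)/6=23/142
t_q=1/4 → seg 0, τ=1/4; S=2+-883/142·τ+0·τ²+173/142·τ³=4221/9088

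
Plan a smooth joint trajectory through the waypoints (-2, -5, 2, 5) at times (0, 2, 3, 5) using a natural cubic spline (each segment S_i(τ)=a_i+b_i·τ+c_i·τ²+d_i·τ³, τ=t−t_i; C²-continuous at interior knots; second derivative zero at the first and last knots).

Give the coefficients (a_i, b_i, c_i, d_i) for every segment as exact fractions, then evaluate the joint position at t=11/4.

Δ: Δ0=-3/2, Δ1=7, Δ2=3/2
row 1: diag=6, rhs=51; c'=1/6, d'=17/2
row 2: denom=6−1·1/6=35/6; d'=(-33−1·17/2)/(35/6)=-249/35
back: M2=-249/35
back: M1=17/2−1/6·-249/35=339/35
M: M0=0, M1=339/35, M2=-249/35, M3=0
seg 0: a=-2, c=M0/2=0, d=(M1−M0)/(6·2)=113/140, b=Δ0−h0·(2M0+M1)/6=-331/70
seg 1: a=-5, c=M1/2=339/70, d=(M2−M1)/(6·1)=-14/5, b=Δ1−h1·(2M1+M2)/6=347/70
seg 2: a=2, c=M2/2=-249/70, d=(M3−M2)/(6·2)=83/140, b=Δ2−h2·(2M2+M3)/6=437/70
t_q=11/4 → seg 1, τ=3/4; S=-5+347/70·τ+339/70·τ²+-14/5·τ³=73/280

  seg 0: a=-2 b=-331/70 c=0 d=113/140
  seg 1: a=-5 b=347/70 c=339/70 d=-14/5
  seg 2: a=2 b=437/70 c=-249/70 d=83/140
S(11/4) = 73/280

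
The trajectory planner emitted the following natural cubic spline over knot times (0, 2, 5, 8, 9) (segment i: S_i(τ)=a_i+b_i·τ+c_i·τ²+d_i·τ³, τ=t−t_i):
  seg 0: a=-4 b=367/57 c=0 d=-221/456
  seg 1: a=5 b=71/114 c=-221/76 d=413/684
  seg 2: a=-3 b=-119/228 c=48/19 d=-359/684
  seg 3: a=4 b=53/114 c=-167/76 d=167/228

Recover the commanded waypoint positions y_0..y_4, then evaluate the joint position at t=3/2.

y_0 = S_0(0) = a_0 = -4
y_1 = S_1(0) = a_1 = 5
y_2 = S_2(0) = a_2 = -3
y_3 = S_3(0) = a_3 = 4
y_4 = S_3(1) = 3
t_q=3/2 is in segment 0 (τ=3/2); S_0(τ)=4891/1216

y_0=-4 y_1=5 y_2=-3 y_3=4 y_4=3
S(3/2) = 4891/1216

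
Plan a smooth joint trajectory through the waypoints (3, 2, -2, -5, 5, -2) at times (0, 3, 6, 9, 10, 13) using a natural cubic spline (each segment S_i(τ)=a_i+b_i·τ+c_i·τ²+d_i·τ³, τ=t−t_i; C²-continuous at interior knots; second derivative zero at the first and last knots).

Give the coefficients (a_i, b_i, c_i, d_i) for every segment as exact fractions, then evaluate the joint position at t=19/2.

  seg 0: a=3 b=-335/849 c=0 d=52/7641
  seg 1: a=2 b=-179/849 c=52/849 d=-1109/7641
  seg 2: a=-2 b=-3194/849 c=-1057/849 d=5516/7641
  seg 3: a=-5 b=7012/849 c=4459/849 d=-2981/849
  seg 4: a=5 b=2329/283 c=-4484/849 d=4484/7641
S(19/2) = 25/6792

Δ: Δ0=-1/3, Δ1=-4/3, Δ2=-1, Δ3=10, Δ4=-7/3
row 1: diag=12, rhs=-6; c'=1/4, d'=-1/2
row 2: denom=12−3·1/4=45/4; d'=(2−3·-1/2)/(45/4)=14/45
row 3: denom=8−3·4/15=36/5; d'=(66−3·14/45)/(36/5)=244/27
row 4: denom=8−1·5/36=283/36; d'=(-74−1·244/27)/(283/36)=-8968/849
back: M4=-8968/849
back: M3=244/27−5/36·-8968/849=8918/849
back: M2=14/45−4/15·8918/849=-2114/849
back: M1=-1/2−1/4·-2114/849=104/849
M: M0=0, M1=104/849, M2=-2114/849, M3=8918/849, M4=-8968/849, M5=0
seg 0: a=3, c=M0/2=0, d=(M1−M0)/(6·3)=52/7641, b=Δ0−h0·(2M0+M1)/6=-335/849
seg 1: a=2, c=M1/2=52/849, d=(M2−M1)/(6·3)=-1109/7641, b=Δ1−h1·(2M1+M2)/6=-179/849
seg 2: a=-2, c=M2/2=-1057/849, d=(M3−M2)/(6·3)=5516/7641, b=Δ2−h2·(2M2+M3)/6=-3194/849
seg 3: a=-5, c=M3/2=4459/849, d=(M4−M3)/(6·1)=-2981/849, b=Δ3−h3·(2M3+M4)/6=7012/849
seg 4: a=5, c=M4/2=-4484/849, d=(M5−M4)/(6·3)=4484/7641, b=Δ4−h4·(2M4+M5)/6=2329/283
t_q=19/2 → seg 3, τ=1/2; S=-5+7012/849·τ+4459/849·τ²+-2981/849·τ³=25/6792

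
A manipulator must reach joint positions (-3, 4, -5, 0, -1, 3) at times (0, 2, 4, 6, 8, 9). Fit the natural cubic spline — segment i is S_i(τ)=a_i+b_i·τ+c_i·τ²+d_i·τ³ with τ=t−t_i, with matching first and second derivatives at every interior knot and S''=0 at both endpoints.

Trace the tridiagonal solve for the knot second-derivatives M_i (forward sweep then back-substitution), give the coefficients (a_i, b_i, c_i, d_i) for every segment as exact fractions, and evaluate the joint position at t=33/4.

Δ: Δ0=7/2, Δ1=-9/2, Δ2=5/2, Δ3=-1/2, Δ4=4
row 1: diag=8, rhs=-48; c'=1/4, d'=-6
row 2: denom=8−2·1/4=15/2; d'=(42−2·-6)/(15/2)=36/5
row 3: denom=8−2·4/15=112/15; d'=(-18−2·36/5)/(112/15)=-243/56
row 4: denom=6−2·15/56=153/28; d'=(27−2·-243/56)/(153/28)=111/17
back: M4=111/17
back: M3=-243/56−15/56·111/17=-207/34
back: M2=36/5−4/15·-207/34=150/17
back: M1=-6−1/4·150/17=-279/34
M: M0=0, M1=-279/34, M2=150/17, M3=-207/34, M4=111/17, M5=0
seg 0: a=-3, c=M0/2=0, d=(M1−M0)/(6·2)=-93/136, b=Δ0−h0·(2M0+M1)/6=106/17
seg 1: a=4, c=M1/2=-279/68, d=(M2−M1)/(6·2)=193/136, b=Δ1−h1·(2M1+M2)/6=-67/34
seg 2: a=-5, c=M2/2=75/17, d=(M3−M2)/(6·2)=-169/136, b=Δ2−h2·(2M2+M3)/6=-23/17
seg 3: a=0, c=M3/2=-207/68, d=(M4−M3)/(6·2)=143/136, b=Δ3−h3·(2M3+M4)/6=47/34
seg 4: a=-1, c=M4/2=111/34, d=(M5−M4)/(6·1)=-37/34, b=Δ4−h4·(2M4+M5)/6=31/17
t_q=33/4 → seg 4, τ=1/4; S=-1+31/17·τ+111/34·τ²+-37/34·τ³=-777/2176

  seg 0: a=-3 b=106/17 c=0 d=-93/136
  seg 1: a=4 b=-67/34 c=-279/68 d=193/136
  seg 2: a=-5 b=-23/17 c=75/17 d=-169/136
  seg 3: a=0 b=47/34 c=-207/68 d=143/136
  seg 4: a=-1 b=31/17 c=111/34 d=-37/34
S(33/4) = -777/2176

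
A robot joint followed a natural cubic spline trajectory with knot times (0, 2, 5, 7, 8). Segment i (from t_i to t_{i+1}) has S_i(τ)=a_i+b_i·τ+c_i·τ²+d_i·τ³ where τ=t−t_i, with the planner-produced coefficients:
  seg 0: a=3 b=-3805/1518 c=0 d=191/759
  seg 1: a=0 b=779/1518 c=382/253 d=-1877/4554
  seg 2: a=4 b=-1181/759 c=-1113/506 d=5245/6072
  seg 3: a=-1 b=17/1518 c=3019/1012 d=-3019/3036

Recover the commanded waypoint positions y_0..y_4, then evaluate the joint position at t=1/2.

y_0 = S_0(0) = a_0 = 3
y_1 = S_1(0) = a_1 = 0
y_2 = S_2(0) = a_2 = 4
y_3 = S_3(0) = a_3 = -1
y_4 = S_3(1) = 1
t_q=1/2 is in segment 0 (τ=1/2); S_0(τ)=3599/2024

y_0=3 y_1=0 y_2=4 y_3=-1 y_4=1
S(1/2) = 3599/2024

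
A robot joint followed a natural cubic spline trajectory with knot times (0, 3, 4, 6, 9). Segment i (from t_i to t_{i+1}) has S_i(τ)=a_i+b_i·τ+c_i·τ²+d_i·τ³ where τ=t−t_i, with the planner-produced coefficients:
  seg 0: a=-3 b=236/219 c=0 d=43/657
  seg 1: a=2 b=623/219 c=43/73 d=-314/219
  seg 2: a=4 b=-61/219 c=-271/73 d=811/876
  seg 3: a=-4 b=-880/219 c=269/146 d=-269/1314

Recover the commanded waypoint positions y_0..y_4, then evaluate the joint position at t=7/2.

y_0 = S_0(0) = a_0 = -3
y_1 = S_1(0) = a_1 = 2
y_2 = S_2(0) = a_2 = 4
y_3 = S_3(0) = a_3 = -4
y_4 = S_3(3) = -5
t_q=7/2 is in segment 1 (τ=1/2); S_1(τ)=495/146

y_0=-3 y_1=2 y_2=4 y_3=-4 y_4=-5
S(7/2) = 495/146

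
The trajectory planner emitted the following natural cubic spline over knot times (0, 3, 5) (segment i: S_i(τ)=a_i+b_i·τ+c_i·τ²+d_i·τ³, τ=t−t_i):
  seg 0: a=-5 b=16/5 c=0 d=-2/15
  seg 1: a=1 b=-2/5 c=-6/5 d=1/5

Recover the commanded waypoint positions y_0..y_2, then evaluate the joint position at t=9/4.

y_0 = S_0(0) = a_0 = -5
y_1 = S_1(0) = a_1 = 1
y_2 = S_1(2) = -3
t_q=9/4 is in segment 0 (τ=9/4); S_0(τ)=109/160

y_0=-5 y_1=1 y_2=-3
S(9/4) = 109/160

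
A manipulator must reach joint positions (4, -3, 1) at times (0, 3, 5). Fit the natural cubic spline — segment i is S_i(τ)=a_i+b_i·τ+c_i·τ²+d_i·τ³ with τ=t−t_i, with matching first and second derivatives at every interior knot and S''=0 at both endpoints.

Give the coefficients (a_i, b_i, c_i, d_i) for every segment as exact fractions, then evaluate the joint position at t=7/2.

  seg 0: a=4 b=-109/30 c=0 d=13/90
  seg 1: a=-3 b=4/15 c=13/10 d=-13/60
S(7/2) = -411/160

Δ: Δ0=-7/3, Δ1=2
row 1: diag=10, rhs=26; c'=1/5, d'=13/5
back: M1=13/5
M: M0=0, M1=13/5, M2=0
seg 0: a=4, c=M0/2=0, d=(M1−M0)/(6·3)=13/90, b=Δ0−h0·(2M0+M1)/6=-109/30
seg 1: a=-3, c=M1/2=13/10, d=(M2−M1)/(6·2)=-13/60, b=Δ1−h1·(2M1+M2)/6=4/15
t_q=7/2 → seg 1, τ=1/2; S=-3+4/15·τ+13/10·τ²+-13/60·τ³=-411/160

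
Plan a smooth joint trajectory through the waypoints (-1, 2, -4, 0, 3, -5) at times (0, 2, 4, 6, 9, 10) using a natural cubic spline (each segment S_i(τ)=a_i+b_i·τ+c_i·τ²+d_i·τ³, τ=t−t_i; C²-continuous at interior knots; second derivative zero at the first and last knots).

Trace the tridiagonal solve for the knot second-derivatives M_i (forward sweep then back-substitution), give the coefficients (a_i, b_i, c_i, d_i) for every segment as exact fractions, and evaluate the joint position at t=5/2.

Δ: Δ0=3/2, Δ1=-3, Δ2=2, Δ3=1, Δ4=-8
row 1: diag=8, rhs=-27; c'=1/4, d'=-27/8
row 2: denom=8−2·1/4=15/2; d'=(30−2·-27/8)/(15/2)=49/10
row 3: denom=10−2·4/15=142/15; d'=(-6−2·49/10)/(142/15)=-237/142
row 4: denom=8−3·45/142=1001/142; d'=(-54−3·-237/142)/(1001/142)=-6957/1001
back: M4=-6957/1001
back: M3=-237/142−45/142·-6957/1001=534/1001
back: M2=49/10−4/15·534/1001=9525/2002
back: M1=-27/8−1/4·9525/2002=-4569/1001
M: M0=0, M1=-4569/1001, M2=9525/2002, M3=534/1001, M4=-6957/1001, M5=0
seg 0: a=-1, c=M0/2=0, d=(M1−M0)/(6·2)=-1523/4004, b=Δ0−h0·(2M0+M1)/6=6049/2002
seg 1: a=2, c=M1/2=-4569/2002, d=(M2−M1)/(6·2)=6221/8008, b=Δ1−h1·(2M1+M2)/6=-3089/2002
seg 2: a=-4, c=M2/2=9525/4004, d=(M3−M2)/(6·2)=-2819/8008, b=Δ2−h2·(2M2+M3)/6=-193/143
seg 3: a=0, c=M3/2=267/1001, d=(M4−M3)/(6·3)=-227/546, b=Δ3−h3·(2M3+M4)/6=607/154
seg 4: a=3, c=M4/2=-6957/2002, d=(M5−M4)/(6·1)=2319/2002, b=Δ4−h4·(2M4+M5)/6=-5689/1001
t_q=5/2 → seg 1, τ=1/2; S=2+-3089/2002·τ+-4569/2002·τ²+6221/8008·τ³=3721/4928

  seg 0: a=-1 b=6049/2002 c=0 d=-1523/4004
  seg 1: a=2 b=-3089/2002 c=-4569/2002 d=6221/8008
  seg 2: a=-4 b=-193/143 c=9525/4004 d=-2819/8008
  seg 3: a=0 b=607/154 c=267/1001 d=-227/546
  seg 4: a=3 b=-5689/1001 c=-6957/2002 d=2319/2002
S(5/2) = 3721/4928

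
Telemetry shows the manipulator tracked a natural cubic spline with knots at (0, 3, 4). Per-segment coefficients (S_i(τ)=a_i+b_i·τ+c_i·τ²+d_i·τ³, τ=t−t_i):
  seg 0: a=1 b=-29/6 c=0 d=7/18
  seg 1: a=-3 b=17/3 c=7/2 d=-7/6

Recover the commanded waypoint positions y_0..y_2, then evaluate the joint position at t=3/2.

y_0 = S_0(0) = a_0 = 1
y_1 = S_1(0) = a_1 = -3
y_2 = S_1(1) = 5
t_q=3/2 is in segment 0 (τ=3/2); S_0(τ)=-79/16

y_0=1 y_1=-3 y_2=5
S(3/2) = -79/16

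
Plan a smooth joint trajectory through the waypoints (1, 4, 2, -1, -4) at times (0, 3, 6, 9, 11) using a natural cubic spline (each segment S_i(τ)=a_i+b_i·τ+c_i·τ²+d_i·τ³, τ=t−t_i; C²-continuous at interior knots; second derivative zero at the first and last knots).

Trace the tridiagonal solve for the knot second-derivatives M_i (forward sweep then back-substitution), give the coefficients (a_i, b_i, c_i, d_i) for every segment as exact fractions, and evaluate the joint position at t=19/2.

Δ: Δ0=1, Δ1=-2/3, Δ2=-1, Δ3=-3/2
row 1: diag=12, rhs=-10; c'=1/4, d'=-5/6
row 2: denom=12−3·1/4=45/4; d'=(-2−3·-5/6)/(45/4)=2/45
row 3: denom=10−3·4/15=46/5; d'=(-3−3·2/45)/(46/5)=-47/138
back: M3=-47/138
back: M2=2/45−4/15·-47/138=28/207
back: M1=-5/6−1/4·28/207=-359/414
M: M0=0, M1=-359/414, M2=28/207, M3=-47/138, M4=0
seg 0: a=1, c=M0/2=0, d=(M1−M0)/(6·3)=-359/7452, b=Δ0−h0·(2M0+M1)/6=1187/828
seg 1: a=4, c=M1/2=-359/828, d=(M2−M1)/(6·3)=415/7452, b=Δ1−h1·(2M1+M2)/6=55/414
seg 2: a=2, c=M2/2=14/207, d=(M3−M2)/(6·3)=-197/7452, b=Δ2−h2·(2M2+M3)/6=-799/828
seg 3: a=-1, c=M3/2=-47/276, d=(M4−M3)/(6·2)=47/1656, b=Δ3−h3·(2M3+M4)/6=-527/414
t_q=19/2 → seg 3, τ=1/2; S=-1+-527/414·τ+-47/276·τ²+47/1656·τ³=-7399/4416

  seg 0: a=1 b=1187/828 c=0 d=-359/7452
  seg 1: a=4 b=55/414 c=-359/828 d=415/7452
  seg 2: a=2 b=-799/828 c=14/207 d=-197/7452
  seg 3: a=-1 b=-527/414 c=-47/276 d=47/1656
S(19/2) = -7399/4416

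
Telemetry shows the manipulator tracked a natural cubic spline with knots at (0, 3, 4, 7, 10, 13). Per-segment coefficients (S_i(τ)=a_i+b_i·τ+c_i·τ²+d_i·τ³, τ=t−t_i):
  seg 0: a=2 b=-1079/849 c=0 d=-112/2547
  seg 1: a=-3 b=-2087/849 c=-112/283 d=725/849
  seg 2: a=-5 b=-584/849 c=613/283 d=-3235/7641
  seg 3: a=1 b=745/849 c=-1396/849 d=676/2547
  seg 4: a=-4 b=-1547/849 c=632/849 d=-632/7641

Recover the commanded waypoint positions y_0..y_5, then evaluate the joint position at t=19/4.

y_0=2 y_1=-3 y_2=-5 y_3=1 y_4=-4 y_5=-5
S(19/4) = -81071/18112

y_0 = S_0(0) = a_0 = 2
y_1 = S_1(0) = a_1 = -3
y_2 = S_2(0) = a_2 = -5
y_3 = S_3(0) = a_3 = 1
y_4 = S_4(0) = a_4 = -4
y_5 = S_4(3) = -5
t_q=19/4 is in segment 2 (τ=3/4); S_2(τ)=-81071/18112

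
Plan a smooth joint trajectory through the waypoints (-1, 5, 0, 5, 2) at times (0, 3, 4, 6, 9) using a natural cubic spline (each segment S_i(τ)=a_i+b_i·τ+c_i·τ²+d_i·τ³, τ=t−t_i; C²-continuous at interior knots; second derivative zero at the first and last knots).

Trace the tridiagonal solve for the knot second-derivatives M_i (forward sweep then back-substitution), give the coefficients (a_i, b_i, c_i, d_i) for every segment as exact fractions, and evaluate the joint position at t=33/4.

  seg 0: a=-1 b=383/73 c=0 d=-79/219
  seg 1: a=5 b=-328/73 c=-237/73 d=200/73
  seg 2: a=0 b=-202/73 c=363/73 d=-683/584
  seg 3: a=5 b=451/146 c=-597/292 d=199/876
S(33/4) = 78257/18688

Δ: Δ0=2, Δ1=-5, Δ2=5/2, Δ3=-1
row 1: diag=8, rhs=-42; c'=1/8, d'=-21/4
row 2: denom=6−1·1/8=47/8; d'=(45−1·-21/4)/(47/8)=402/47
row 3: denom=10−2·16/47=438/47; d'=(-21−2·402/47)/(438/47)=-597/146
back: M3=-597/146
back: M2=402/47−16/47·-597/146=726/73
back: M1=-21/4−1/8·726/73=-474/73
M: M0=0, M1=-474/73, M2=726/73, M3=-597/146, M4=0
seg 0: a=-1, c=M0/2=0, d=(M1−M0)/(6·3)=-79/219, b=Δ0−h0·(2M0+M1)/6=383/73
seg 1: a=5, c=M1/2=-237/73, d=(M2−M1)/(6·1)=200/73, b=Δ1−h1·(2M1+M2)/6=-328/73
seg 2: a=0, c=M2/2=363/73, d=(M3−M2)/(6·2)=-683/584, b=Δ2−h2·(2M2+M3)/6=-202/73
seg 3: a=5, c=M3/2=-597/292, d=(M4−M3)/(6·3)=199/876, b=Δ3−h3·(2M3+M4)/6=451/146
t_q=33/4 → seg 3, τ=9/4; S=5+451/146·τ+-597/292·τ²+199/876·τ³=78257/18688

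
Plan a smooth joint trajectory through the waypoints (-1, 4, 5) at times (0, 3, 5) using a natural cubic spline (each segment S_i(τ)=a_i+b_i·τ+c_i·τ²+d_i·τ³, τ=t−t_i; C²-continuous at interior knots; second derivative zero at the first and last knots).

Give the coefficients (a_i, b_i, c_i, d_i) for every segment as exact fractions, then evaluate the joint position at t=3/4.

Δ: Δ0=5/3, Δ1=1/2
row 1: diag=10, rhs=-7; c'=1/5, d'=-7/10
back: M1=-7/10
M: M0=0, M1=-7/10, M2=0
seg 0: a=-1, c=M0/2=0, d=(M1−M0)/(6·3)=-7/180, b=Δ0−h0·(2M0+M1)/6=121/60
seg 1: a=4, c=M1/2=-7/20, d=(M2−M1)/(6·2)=7/120, b=Δ1−h1·(2M1+M2)/6=29/30
t_q=3/4 → seg 0, τ=3/4; S=-1+121/60·τ+0·τ²+-7/180·τ³=127/256

  seg 0: a=-1 b=121/60 c=0 d=-7/180
  seg 1: a=4 b=29/30 c=-7/20 d=7/120
S(3/4) = 127/256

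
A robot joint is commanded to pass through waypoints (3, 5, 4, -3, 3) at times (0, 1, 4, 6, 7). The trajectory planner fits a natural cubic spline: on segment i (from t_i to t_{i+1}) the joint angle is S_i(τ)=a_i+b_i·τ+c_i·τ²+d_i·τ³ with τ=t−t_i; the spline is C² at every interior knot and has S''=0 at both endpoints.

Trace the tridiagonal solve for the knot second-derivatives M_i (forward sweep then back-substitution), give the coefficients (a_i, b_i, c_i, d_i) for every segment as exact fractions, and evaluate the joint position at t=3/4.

  seg 0: a=3 b=1207/591 c=0 d=-25/591
  seg 1: a=5 b=1132/591 c=-25/197 d=-368/1773
  seg 2: a=4 b=-2630/591 c=-393/197 d=5839/4728
  seg 3: a=-3 b=2825/1182 c=4267/788 d=-4267/2364
S(3/4) = 56911/12608

Δ: Δ0=2, Δ1=-1/3, Δ2=-7/2, Δ3=6
row 1: diag=8, rhs=-14; c'=3/8, d'=-7/4
row 2: denom=10−3·3/8=71/8; d'=(-19−3·-7/4)/(71/8)=-110/71
row 3: denom=6−2·16/71=394/71; d'=(57−2·-110/71)/(394/71)=4267/394
back: M3=4267/394
back: M2=-110/71−16/71·4267/394=-786/197
back: M1=-7/4−3/8·-786/197=-50/197
M: M0=0, M1=-50/197, M2=-786/197, M3=4267/394, M4=0
seg 0: a=3, c=M0/2=0, d=(M1−M0)/(6·1)=-25/591, b=Δ0−h0·(2M0+M1)/6=1207/591
seg 1: a=5, c=M1/2=-25/197, d=(M2−M1)/(6·3)=-368/1773, b=Δ1−h1·(2M1+M2)/6=1132/591
seg 2: a=4, c=M2/2=-393/197, d=(M3−M2)/(6·2)=5839/4728, b=Δ2−h2·(2M2+M3)/6=-2630/591
seg 3: a=-3, c=M3/2=4267/788, d=(M4−M3)/(6·1)=-4267/2364, b=Δ3−h3·(2M3+M4)/6=2825/1182
t_q=3/4 → seg 0, τ=3/4; S=3+1207/591·τ+0·τ²+-25/591·τ³=56911/12608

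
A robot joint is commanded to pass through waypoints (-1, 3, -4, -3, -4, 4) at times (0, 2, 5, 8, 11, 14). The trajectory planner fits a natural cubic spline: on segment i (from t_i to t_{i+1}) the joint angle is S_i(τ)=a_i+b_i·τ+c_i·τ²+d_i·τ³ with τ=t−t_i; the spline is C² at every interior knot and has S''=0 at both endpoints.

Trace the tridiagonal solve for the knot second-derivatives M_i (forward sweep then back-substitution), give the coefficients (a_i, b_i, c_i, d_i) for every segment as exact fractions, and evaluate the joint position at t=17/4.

Δ: Δ0=2, Δ1=-7/3, Δ2=1/3, Δ3=-1/3, Δ4=8/3
row 1: diag=10, rhs=-26; c'=3/10, d'=-13/5
row 2: denom=12−3·3/10=111/10; d'=(16−3·-13/5)/(111/10)=238/111
row 3: denom=12−3·10/37=414/37; d'=(-4−3·238/111)/(414/37)=-193/207
row 4: denom=12−3·37/138=515/46; d'=(18−3·-193/207)/(515/46)=574/309
back: M4=574/309
back: M3=-193/207−37/138·574/309=-442/309
back: M2=238/111−10/37·-442/309=782/309
back: M1=-13/5−3/10·782/309=-346/103
M: M0=0, M1=-346/103, M2=782/309, M3=-442/309, M4=574/309, M5=0
seg 0: a=-1, c=M0/2=0, d=(M1−M0)/(6·2)=-173/618, b=Δ0−h0·(2M0+M1)/6=964/309
seg 1: a=3, c=M1/2=-173/103, d=(M2−M1)/(6·3)=910/2781, b=Δ1−h1·(2M1+M2)/6=-74/309
seg 2: a=-4, c=M2/2=391/309, d=(M3−M2)/(6·3)=-68/309, b=Δ2−h2·(2M2+M3)/6=-458/309
seg 3: a=-3, c=M3/2=-221/309, d=(M4−M3)/(6·3)=508/2781, b=Δ3−h3·(2M3+M4)/6=52/309
seg 4: a=-4, c=M4/2=287/309, d=(M5−M4)/(6·3)=-287/2781, b=Δ4−h4·(2M4+M5)/6=250/309
t_q=17/4 → seg 1, τ=9/4; S=3+-74/309·τ+-173/103·τ²+910/2781·τ³=-7629/3296

  seg 0: a=-1 b=964/309 c=0 d=-173/618
  seg 1: a=3 b=-74/309 c=-173/103 d=910/2781
  seg 2: a=-4 b=-458/309 c=391/309 d=-68/309
  seg 3: a=-3 b=52/309 c=-221/309 d=508/2781
  seg 4: a=-4 b=250/309 c=287/309 d=-287/2781
S(17/4) = -7629/3296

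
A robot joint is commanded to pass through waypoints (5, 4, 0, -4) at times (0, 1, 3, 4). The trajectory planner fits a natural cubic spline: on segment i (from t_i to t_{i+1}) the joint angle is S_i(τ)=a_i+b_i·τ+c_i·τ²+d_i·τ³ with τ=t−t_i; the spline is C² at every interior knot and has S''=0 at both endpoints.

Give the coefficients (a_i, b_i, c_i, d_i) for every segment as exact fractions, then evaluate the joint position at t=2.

  seg 0: a=5 b=-15/16 c=0 d=-1/16
  seg 1: a=4 b=-9/8 c=-3/16 d=-1/8
  seg 2: a=0 b=-27/8 c=-15/16 d=5/16
S(2) = 41/16

Δ: Δ0=-1, Δ1=-2, Δ2=-4
row 1: diag=6, rhs=-6; c'=1/3, d'=-1
row 2: denom=6−2·1/3=16/3; d'=(-12−2·-1)/(16/3)=-15/8
back: M2=-15/8
back: M1=-1−1/3·-15/8=-3/8
M: M0=0, M1=-3/8, M2=-15/8, M3=0
seg 0: a=5, c=M0/2=0, d=(M1−M0)/(6·1)=-1/16, b=Δ0−h0·(2M0+M1)/6=-15/16
seg 1: a=4, c=M1/2=-3/16, d=(M2−M1)/(6·2)=-1/8, b=Δ1−h1·(2M1+M2)/6=-9/8
seg 2: a=0, c=M2/2=-15/16, d=(M3−M2)/(6·1)=5/16, b=Δ2−h2·(2M2+M3)/6=-27/8
t_q=2 → seg 1, τ=1; S=4+-9/8·τ+-3/16·τ²+-1/8·τ³=41/16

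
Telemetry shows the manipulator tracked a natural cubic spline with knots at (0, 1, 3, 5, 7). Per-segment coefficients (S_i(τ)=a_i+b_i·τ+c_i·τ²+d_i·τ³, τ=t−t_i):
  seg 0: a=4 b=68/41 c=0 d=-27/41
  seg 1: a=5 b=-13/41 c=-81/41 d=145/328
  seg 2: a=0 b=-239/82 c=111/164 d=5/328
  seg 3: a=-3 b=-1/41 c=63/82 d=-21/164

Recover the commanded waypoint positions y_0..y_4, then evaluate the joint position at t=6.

y_0 = S_0(0) = a_0 = 4
y_1 = S_1(0) = a_1 = 5
y_2 = S_2(0) = a_2 = 0
y_3 = S_3(0) = a_3 = -3
y_4 = S_3(2) = -1
t_q=6 is in segment 3 (τ=1); S_3(τ)=-391/164

y_0=4 y_1=5 y_2=0 y_3=-3 y_4=-1
S(6) = -391/164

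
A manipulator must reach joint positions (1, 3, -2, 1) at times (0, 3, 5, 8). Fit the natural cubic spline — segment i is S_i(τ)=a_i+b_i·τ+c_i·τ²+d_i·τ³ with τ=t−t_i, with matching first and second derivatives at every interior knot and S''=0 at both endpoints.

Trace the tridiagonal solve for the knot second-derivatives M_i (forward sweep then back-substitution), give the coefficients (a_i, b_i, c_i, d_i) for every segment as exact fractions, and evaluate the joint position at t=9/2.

Δ: Δ0=2/3, Δ1=-5/2, Δ2=1
row 1: diag=10, rhs=-19; c'=1/5, d'=-19/10
row 2: denom=10−2·1/5=48/5; d'=(21−2·-19/10)/(48/5)=31/12
back: M2=31/12
back: M1=-19/10−1/5·31/12=-29/12
M: M0=0, M1=-29/12, M2=31/12, M3=0
seg 0: a=1, c=M0/2=0, d=(M1−M0)/(6·3)=-29/216, b=Δ0−h0·(2M0+M1)/6=15/8
seg 1: a=3, c=M1/2=-29/24, d=(M2−M1)/(6·2)=5/12, b=Δ1−h1·(2M1+M2)/6=-7/4
seg 2: a=-2, c=M2/2=31/24, d=(M3−M2)/(6·3)=-31/216, b=Δ2−h2·(2M2+M3)/6=-19/12
t_q=9/2 → seg 1, τ=3/2; S=3+-7/4·τ+-29/24·τ²+5/12·τ³=-15/16

  seg 0: a=1 b=15/8 c=0 d=-29/216
  seg 1: a=3 b=-7/4 c=-29/24 d=5/12
  seg 2: a=-2 b=-19/12 c=31/24 d=-31/216
S(9/2) = -15/16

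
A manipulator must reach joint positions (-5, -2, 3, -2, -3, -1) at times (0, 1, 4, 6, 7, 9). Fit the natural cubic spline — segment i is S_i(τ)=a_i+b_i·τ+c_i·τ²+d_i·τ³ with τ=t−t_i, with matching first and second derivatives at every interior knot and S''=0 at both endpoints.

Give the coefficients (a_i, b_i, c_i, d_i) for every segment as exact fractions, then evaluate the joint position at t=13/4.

Δ: Δ0=3, Δ1=5/3, Δ2=-5/2, Δ3=-1, Δ4=1
row 1: diag=8, rhs=-8; c'=3/8, d'=-1
row 2: denom=10−3·3/8=71/8; d'=(-25−3·-1)/(71/8)=-176/71
row 3: denom=6−2·16/71=394/71; d'=(9−2·-176/71)/(394/71)=991/394
row 4: denom=6−1·71/394=2293/394; d'=(12−1·991/394)/(2293/394)=3737/2293
back: M4=3737/2293
back: M3=991/394−71/394·3737/2293=5094/2293
back: M2=-176/71−16/71·5094/2293=-6832/2293
back: M1=-1−3/8·-6832/2293=269/2293
M: M0=0, M1=269/2293, M2=-6832/2293, M3=5094/2293, M4=3737/2293, M5=0
seg 0: a=-5, c=M0/2=0, d=(M1−M0)/(6·1)=269/13758, b=Δ0−h0·(2M0+M1)/6=41005/13758
seg 1: a=-2, c=M1/2=269/4586, d=(M2−M1)/(6·3)=-789/4586, b=Δ1−h1·(2M1+M2)/6=20906/6879
seg 2: a=3, c=M2/2=-3416/2293, d=(M3−M2)/(6·2)=5963/13758, b=Δ2−h2·(2M2+M3)/6=-17255/13758
seg 3: a=-2, c=M3/2=2547/2293, d=(M4−M3)/(6·1)=-1357/13758, b=Δ3−h3·(2M3+M4)/6=-27683/13758
seg 4: a=-3, c=M4/2=3737/4586, d=(M5−M4)/(6·2)=-3737/27516, b=Δ4−h4·(2M4+M5)/6=-595/6879
t_q=13/4 → seg 1, τ=9/4; S=-2+20906/6879·τ+269/4586·τ²+-789/4586·τ³=931943/293504

  seg 0: a=-5 b=41005/13758 c=0 d=269/13758
  seg 1: a=-2 b=20906/6879 c=269/4586 d=-789/4586
  seg 2: a=3 b=-17255/13758 c=-3416/2293 d=5963/13758
  seg 3: a=-2 b=-27683/13758 c=2547/2293 d=-1357/13758
  seg 4: a=-3 b=-595/6879 c=3737/4586 d=-3737/27516
S(13/4) = 931943/293504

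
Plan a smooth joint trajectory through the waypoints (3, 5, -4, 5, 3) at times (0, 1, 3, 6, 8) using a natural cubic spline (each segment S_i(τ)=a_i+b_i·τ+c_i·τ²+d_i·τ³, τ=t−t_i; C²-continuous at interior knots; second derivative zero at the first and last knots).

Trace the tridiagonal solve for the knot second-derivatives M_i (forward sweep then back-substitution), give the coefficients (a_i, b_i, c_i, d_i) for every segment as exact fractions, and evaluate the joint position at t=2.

Δ: Δ0=2, Δ1=-9/2, Δ2=3, Δ3=-1
row 1: diag=6, rhs=-39; c'=1/3, d'=-13/2
row 2: denom=10−2·1/3=28/3; d'=(45−2·-13/2)/(28/3)=87/14
row 3: denom=10−3·9/28=253/28; d'=(-24−3·87/14)/(253/28)=-1194/253
back: M3=-1194/253
back: M2=87/14−9/28·-1194/253=1956/253
back: M1=-13/2−1/3·1956/253=-4593/506
M: M0=0, M1=-4593/506, M2=1956/253, M3=-1194/253, M4=0
seg 0: a=3, c=M0/2=0, d=(M1−M0)/(6·1)=-1531/1012, b=Δ0−h0·(2M0+M1)/6=3555/1012
seg 1: a=5, c=M1/2=-4593/1012, d=(M2−M1)/(6·2)=2835/2024, b=Δ1−h1·(2M1+M2)/6=-519/506
seg 2: a=-4, c=M2/2=978/253, d=(M3−M2)/(6·3)=-175/253, b=Δ2−h2·(2M2+M3)/6=-600/253
seg 3: a=5, c=M3/2=-597/253, d=(M4−M3)/(6·2)=199/506, b=Δ3−h3·(2M3+M4)/6=543/253
t_q=2 → seg 1, τ=1; S=5+-519/506·τ+-4593/1012·τ²+2835/2024·τ³=1693/2024

  seg 0: a=3 b=3555/1012 c=0 d=-1531/1012
  seg 1: a=5 b=-519/506 c=-4593/1012 d=2835/2024
  seg 2: a=-4 b=-600/253 c=978/253 d=-175/253
  seg 3: a=5 b=543/253 c=-597/253 d=199/506
S(2) = 1693/2024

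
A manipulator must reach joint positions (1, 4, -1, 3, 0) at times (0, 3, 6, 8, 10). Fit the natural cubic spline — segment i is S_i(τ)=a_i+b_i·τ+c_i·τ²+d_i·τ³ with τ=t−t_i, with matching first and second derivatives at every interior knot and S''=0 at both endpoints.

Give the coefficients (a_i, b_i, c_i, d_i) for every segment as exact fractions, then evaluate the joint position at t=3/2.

  seg 0: a=1 b=355/168 c=0 d=-187/1512
  seg 1: a=4 b=-103/84 c=-187/168 d=487/1512
  seg 2: a=-1 b=19/24 c=25/14 d=-397/672
  seg 3: a=3 b=71/84 c=-197/112 d=197/672
S(3/2) = 1681/448

Δ: Δ0=1, Δ1=-5/3, Δ2=2, Δ3=-3/2
row 1: diag=12, rhs=-16; c'=1/4, d'=-4/3
row 2: denom=10−3·1/4=37/4; d'=(22−3·-4/3)/(37/4)=104/37
row 3: denom=8−2·8/37=280/37; d'=(-21−2·104/37)/(280/37)=-197/56
back: M3=-197/56
back: M2=104/37−8/37·-197/56=25/7
back: M1=-4/3−1/4·25/7=-187/84
M: M0=0, M1=-187/84, M2=25/7, M3=-197/56, M4=0
seg 0: a=1, c=M0/2=0, d=(M1−M0)/(6·3)=-187/1512, b=Δ0−h0·(2M0+M1)/6=355/168
seg 1: a=4, c=M1/2=-187/168, d=(M2−M1)/(6·3)=487/1512, b=Δ1−h1·(2M1+M2)/6=-103/84
seg 2: a=-1, c=M2/2=25/14, d=(M3−M2)/(6·2)=-397/672, b=Δ2−h2·(2M2+M3)/6=19/24
seg 3: a=3, c=M3/2=-197/112, d=(M4−M3)/(6·2)=197/672, b=Δ3−h3·(2M3+M4)/6=71/84
t_q=3/2 → seg 0, τ=3/2; S=1+355/168·τ+0·τ²+-187/1512·τ³=1681/448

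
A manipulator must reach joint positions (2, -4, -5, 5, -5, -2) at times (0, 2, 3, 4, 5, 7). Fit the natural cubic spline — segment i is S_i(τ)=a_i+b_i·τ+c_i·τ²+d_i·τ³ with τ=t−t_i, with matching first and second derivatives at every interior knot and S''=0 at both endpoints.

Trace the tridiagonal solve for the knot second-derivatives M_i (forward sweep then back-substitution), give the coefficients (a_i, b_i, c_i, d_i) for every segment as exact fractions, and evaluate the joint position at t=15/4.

  seg 0: a=2 b=-62/29 c=0 d=-25/116
  seg 1: a=-4 b=-137/29 c=-75/58 d=291/58
  seg 2: a=-5 b=449/58 c=399/29 d=-23/2
  seg 3: a=5 b=22/29 c=-1203/58 d=579/58
  seg 4: a=-5 b=-625/58 c=267/29 d=-89/58
S(15/4) = 13711/3712

Δ: Δ0=-3, Δ1=-1, Δ2=10, Δ3=-10, Δ4=3/2
row 1: diag=6, rhs=12; c'=1/6, d'=2
row 2: denom=4−1·1/6=23/6; d'=(66−1·2)/(23/6)=384/23
row 3: denom=4−1·6/23=86/23; d'=(-120−1·384/23)/(86/23)=-1572/43
row 4: denom=6−1·23/86=493/86; d'=(69−1·-1572/43)/(493/86)=534/29
back: M4=534/29
back: M3=-1572/43−23/86·534/29=-1203/29
back: M2=384/23−6/23·-1203/29=798/29
back: M1=2−1/6·798/29=-75/29
M: M0=0, M1=-75/29, M2=798/29, M3=-1203/29, M4=534/29, M5=0
seg 0: a=2, c=M0/2=0, d=(M1−M0)/(6·2)=-25/116, b=Δ0−h0·(2M0+M1)/6=-62/29
seg 1: a=-4, c=M1/2=-75/58, d=(M2−M1)/(6·1)=291/58, b=Δ1−h1·(2M1+M2)/6=-137/29
seg 2: a=-5, c=M2/2=399/29, d=(M3−M2)/(6·1)=-23/2, b=Δ2−h2·(2M2+M3)/6=449/58
seg 3: a=5, c=M3/2=-1203/58, d=(M4−M3)/(6·1)=579/58, b=Δ3−h3·(2M3+M4)/6=22/29
seg 4: a=-5, c=M4/2=267/29, d=(M5−M4)/(6·2)=-89/58, b=Δ4−h4·(2M4+M5)/6=-625/58
t_q=15/4 → seg 2, τ=3/4; S=-5+449/58·τ+399/29·τ²+-23/2·τ³=13711/3712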